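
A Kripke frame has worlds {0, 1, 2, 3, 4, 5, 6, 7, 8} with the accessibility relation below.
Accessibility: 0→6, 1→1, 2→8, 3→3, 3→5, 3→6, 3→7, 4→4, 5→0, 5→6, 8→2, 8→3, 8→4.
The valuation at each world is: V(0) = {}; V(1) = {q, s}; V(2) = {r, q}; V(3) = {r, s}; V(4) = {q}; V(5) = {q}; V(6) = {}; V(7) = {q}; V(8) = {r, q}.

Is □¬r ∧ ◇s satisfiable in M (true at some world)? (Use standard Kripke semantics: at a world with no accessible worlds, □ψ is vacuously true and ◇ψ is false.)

Yes

Let φ = □¬r ∧ ◇s. Evaluate φ at each world:
  0 (successors {6}): φ is false.
  1 (successors {1}): φ is true.
  2 (successors {8}): φ is false.
  3 (successors {3, 5, 6, 7}): φ is false.
  4 (successors {4}): φ is false.
  5 (successors {0, 6}): φ is false.
  6 (successors ∅): φ is false.
  7 (successors ∅): φ is false.
  8 (successors {2, 3, 4}): φ is false.
Detail at 1 (witness):
  At 1: □¬r is true, ◇s is true, so □¬r ∧ ◇s is true.
    At 1: □¬r requires ¬r at every successor {1}.
      At 1: ¬r is true.
    So □¬r is true at 1.
    At 1: ◇s requires s at some successor in {1}.
      s holds at 1, so ◇s is true at 1.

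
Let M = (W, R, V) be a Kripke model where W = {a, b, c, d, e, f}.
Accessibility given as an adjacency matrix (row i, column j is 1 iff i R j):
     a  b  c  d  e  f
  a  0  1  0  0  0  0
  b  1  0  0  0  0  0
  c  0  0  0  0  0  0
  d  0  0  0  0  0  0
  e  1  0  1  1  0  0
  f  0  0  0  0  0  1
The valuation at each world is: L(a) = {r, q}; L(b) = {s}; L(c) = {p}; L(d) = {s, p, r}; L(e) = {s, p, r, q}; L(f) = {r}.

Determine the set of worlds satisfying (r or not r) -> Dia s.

a, e

Let φ = (r or not r) -> Dia s. Evaluate φ at each world:
  a (successors {b}): φ is true.
  b (successors {a}): φ is false.
  c (successors ∅): φ is false.
  d (successors ∅): φ is false.
  e (successors {a, c, d}): φ is true.
  f (successors {f}): φ is false.
For instance, at e:
  At e: r or not r is true, Dia s is true, so (r or not r) -> Dia s is true.
    At e: Dia s requires s at some successor in {a, c, d}.
      s holds at d, so Dia s is true at e.
Satisfying worlds: {a, e}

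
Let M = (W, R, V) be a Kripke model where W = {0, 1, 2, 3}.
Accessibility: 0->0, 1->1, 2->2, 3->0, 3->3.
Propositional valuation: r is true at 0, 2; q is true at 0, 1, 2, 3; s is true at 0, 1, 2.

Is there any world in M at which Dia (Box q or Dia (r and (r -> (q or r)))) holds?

Yes

Recall that Box ψ holds at a world iff ψ holds at every accessible world, and Dia ψ holds iff ψ holds at some accessible world.
Let φ = Dia (Box q or Dia (r and (r -> (q or r)))). Evaluate φ at each world:
  0 (successors {0}): φ is true.
  1 (successors {1}): φ is true.
  2 (successors {2}): φ is true.
  3 (successors {0, 3}): φ is true.
Detail at 0 (witness):
  At 0: Dia (Box q or Dia (r and (r -> (q or r)))) requires Box q or Dia (r and (r -> (q or r))) at some successor in {0}.
    Box q or Dia (r and (r -> (q or r))) holds at 0, so Dia (Box q or Dia (r and (r -> (q or r)))) is true at 0.
      At 0: Box q is true, Dia (r and (r -> (q or r))) is true, so Box q or Dia (r and (r -> (q or r))) is true.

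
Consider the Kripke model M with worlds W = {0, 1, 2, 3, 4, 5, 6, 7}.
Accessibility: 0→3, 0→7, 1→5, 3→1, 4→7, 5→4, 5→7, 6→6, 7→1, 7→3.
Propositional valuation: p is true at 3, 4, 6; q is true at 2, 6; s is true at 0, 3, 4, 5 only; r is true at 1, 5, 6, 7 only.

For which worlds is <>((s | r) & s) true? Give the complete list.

0, 1, 5, 7

Let φ = <>((s | r) & s). Evaluate φ at each world:
  0 (successors {3, 7}): φ is true.
  1 (successors {5}): φ is true.
  2 (successors ∅): φ is false.
  3 (successors {1}): φ is false.
  4 (successors {7}): φ is false.
  5 (successors {4, 7}): φ is true.
  6 (successors {6}): φ is false.
  7 (successors {1, 3}): φ is true.
For instance, at 4:
  At 4: <>((s | r) & s) requires (s | r) & s at some successor in {7}.
    At 7: (s | r) & s is false.
  So <>((s | r) & s) is false at 4.
Satisfying worlds: {0, 1, 5, 7}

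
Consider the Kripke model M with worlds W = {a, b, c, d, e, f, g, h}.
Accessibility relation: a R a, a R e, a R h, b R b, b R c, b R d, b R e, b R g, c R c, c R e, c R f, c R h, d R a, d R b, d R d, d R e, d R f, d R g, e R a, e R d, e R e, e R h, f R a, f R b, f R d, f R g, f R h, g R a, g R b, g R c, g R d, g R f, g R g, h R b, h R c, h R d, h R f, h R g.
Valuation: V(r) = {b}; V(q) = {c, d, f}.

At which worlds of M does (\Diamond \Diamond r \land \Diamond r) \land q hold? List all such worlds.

Let φ = (\Diamond \Diamond r \land \Diamond r) \land q. Evaluate φ at each world:
  a (successors {a, e, h}): φ is false.
  b (successors {b, c, d, e, g}): φ is false.
  c (successors {c, e, f, h}): φ is false.
  d (successors {a, b, d, e, f, g}): φ is true.
  e (successors {a, d, e, h}): φ is false.
  f (successors {a, b, d, g, h}): φ is true.
  g (successors {a, b, c, d, f, g}): φ is false.
  h (successors {b, c, d, f, g}): φ is false.
For instance, at e:
  At e: \Diamond \Diamond r \land \Diamond r is false, q is false, so (\Diamond \Diamond r \land \Diamond r) \land q is false.
    At e: \Diamond \Diamond r is true, \Diamond r is false, so \Diamond \Diamond r \land \Diamond r is false.
      At e: \Diamond \Diamond r requires \Diamond r at some successor in {a, d, e, h}.
        \Diamond r holds at d, so \Diamond \Diamond r is true at e.
      At e: \Diamond r requires r at some successor in {a, d, e, h}.
        At a: r is false.
        At d: r is false.
        At e: r is false.
        At h: r is false.
      So \Diamond r is false at e.
Satisfying worlds: {d, f}

d, f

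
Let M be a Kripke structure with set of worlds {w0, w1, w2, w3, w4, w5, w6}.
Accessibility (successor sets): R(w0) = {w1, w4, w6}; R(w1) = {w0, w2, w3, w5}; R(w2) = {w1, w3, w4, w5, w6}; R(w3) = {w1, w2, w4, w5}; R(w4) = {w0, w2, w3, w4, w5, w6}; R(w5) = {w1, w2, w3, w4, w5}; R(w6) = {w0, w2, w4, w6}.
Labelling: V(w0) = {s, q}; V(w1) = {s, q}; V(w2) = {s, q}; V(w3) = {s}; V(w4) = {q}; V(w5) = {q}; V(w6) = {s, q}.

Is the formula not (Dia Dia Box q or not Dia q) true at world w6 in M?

No

At w6: Dia Dia Box q or not Dia q is true, so not (Dia Dia Box q or not Dia q) is false.
  At w6: Dia Dia Box q is true, not Dia q is false, so Dia Dia Box q or not Dia q is true.
    At w6: Dia Dia Box q requires Dia Box q at some successor in {w0, w2, w4, w6}.
      Dia Box q holds at w0, so Dia Dia Box q is true at w6.
    At w6: Dia q is true, so not Dia q is false.
      At w6: Dia q requires q at some successor in {w0, w2, w4, w6}.
        q holds at w0, so Dia q is true at w6.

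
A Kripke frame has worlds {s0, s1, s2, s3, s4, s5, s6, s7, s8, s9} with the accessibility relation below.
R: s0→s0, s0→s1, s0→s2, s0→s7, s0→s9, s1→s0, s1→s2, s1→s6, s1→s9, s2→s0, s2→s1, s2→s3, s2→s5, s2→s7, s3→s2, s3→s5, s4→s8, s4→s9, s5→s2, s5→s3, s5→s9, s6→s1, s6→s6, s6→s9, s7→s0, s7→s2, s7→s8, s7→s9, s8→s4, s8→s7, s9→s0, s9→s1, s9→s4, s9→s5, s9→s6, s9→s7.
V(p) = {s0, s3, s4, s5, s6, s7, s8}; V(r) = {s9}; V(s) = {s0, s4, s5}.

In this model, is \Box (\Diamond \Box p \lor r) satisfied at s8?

Yes

At s8: \Box (\Diamond \Box p \lor r) requires \Diamond \Box p \lor r at every successor {s4, s7}.
    At s4: \Diamond \Box p is true, r is false, so \Diamond \Box p \lor r is true.
      At s4: \Diamond \Box p requires \Box p at some successor in {s8, s9}.
        \Box p holds at s8, so \Diamond \Box p is true at s4.
    At s7: \Diamond \Box p is true, r is false, so \Diamond \Box p \lor r is true.
      At s7: \Diamond \Box p requires \Box p at some successor in {s0, s2, s8, s9}.
        \Box p holds at s8, so \Diamond \Box p is true at s7.
So \Box (\Diamond \Box p \lor r) is true at s8.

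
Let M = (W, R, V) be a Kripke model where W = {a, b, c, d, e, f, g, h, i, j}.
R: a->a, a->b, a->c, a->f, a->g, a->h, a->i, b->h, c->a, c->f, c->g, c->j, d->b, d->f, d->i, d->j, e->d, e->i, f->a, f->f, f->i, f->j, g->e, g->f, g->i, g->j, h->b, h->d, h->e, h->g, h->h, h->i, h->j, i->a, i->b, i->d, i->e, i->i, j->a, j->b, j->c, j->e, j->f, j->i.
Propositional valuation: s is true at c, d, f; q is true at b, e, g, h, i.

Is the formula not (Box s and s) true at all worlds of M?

Yes

Recall that Box ψ holds at a world iff ψ holds at every accessible world, and Dia ψ holds iff ψ holds at some accessible world.
Let φ = not (Box s and s). Evaluate φ at each world:
  a (successors {a, b, c, f, g, h, i}): φ is true.
  b (successors {h}): φ is true.
  c (successors {a, f, g, j}): φ is true.
  d (successors {b, f, i, j}): φ is true.
  e (successors {d, i}): φ is true.
  f (successors {a, f, i, j}): φ is true.
  g (successors {e, f, i, j}): φ is true.
  h (successors {b, d, e, g, h, i, j}): φ is true.
  i (successors {a, b, d, e, i}): φ is true.
  j (successors {a, b, c, e, f, i}): φ is true.
For instance, at h:
  At h: Box s and s is false, so not (Box s and s) is true.
    At h: Box s is false, s is false, so Box s and s is false.
      At h: Box s requires s at every successor {b, d, e, g, h, i, j}.
        s fails at b, so Box s is false at h.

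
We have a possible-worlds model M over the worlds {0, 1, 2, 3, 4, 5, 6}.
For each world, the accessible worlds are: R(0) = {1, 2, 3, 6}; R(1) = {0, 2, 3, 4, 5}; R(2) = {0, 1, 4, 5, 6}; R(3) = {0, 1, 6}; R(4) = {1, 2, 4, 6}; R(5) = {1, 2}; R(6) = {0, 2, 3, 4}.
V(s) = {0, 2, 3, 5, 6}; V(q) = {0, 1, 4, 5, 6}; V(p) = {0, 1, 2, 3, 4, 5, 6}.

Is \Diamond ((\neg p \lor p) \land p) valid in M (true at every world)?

Let φ = \Diamond ((\neg p \lor p) \land p). Evaluate φ at each world:
  0 (successors {1, 2, 3, 6}): φ is true.
  1 (successors {0, 2, 3, 4, 5}): φ is true.
  2 (successors {0, 1, 4, 5, 6}): φ is true.
  3 (successors {0, 1, 6}): φ is true.
  4 (successors {1, 2, 4, 6}): φ is true.
  5 (successors {1, 2}): φ is true.
  6 (successors {0, 2, 3, 4}): φ is true.
For instance, at 4:
  At 4: \Diamond ((\neg p \lor p) \land p) requires (\neg p \lor p) \land p at some successor in {1, 2, 4, 6}.
    (\neg p \lor p) \land p holds at 1, so \Diamond ((\neg p \lor p) \land p) is true at 4.

Yes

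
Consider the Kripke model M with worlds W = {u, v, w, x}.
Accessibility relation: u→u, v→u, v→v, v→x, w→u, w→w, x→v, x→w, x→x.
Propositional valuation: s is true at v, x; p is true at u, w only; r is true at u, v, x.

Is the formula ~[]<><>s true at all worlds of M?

Yes

Recall that []ψ holds at a world iff ψ holds at every accessible world, and <>ψ holds iff ψ holds at some accessible world.
Let φ = ~[]<><>s. Evaluate φ at each world:
  u (successors {u}): φ is true.
  v (successors {u, v, x}): φ is true.
  w (successors {u, w}): φ is true.
  x (successors {v, w, x}): φ is true.
For instance, at v:
  At v: []<><>s is false, so ~[]<><>s is true.
    At v: []<><>s requires <><>s at every successor {u, v, x}.
      <><>s fails at u, so []<><>s is false at v.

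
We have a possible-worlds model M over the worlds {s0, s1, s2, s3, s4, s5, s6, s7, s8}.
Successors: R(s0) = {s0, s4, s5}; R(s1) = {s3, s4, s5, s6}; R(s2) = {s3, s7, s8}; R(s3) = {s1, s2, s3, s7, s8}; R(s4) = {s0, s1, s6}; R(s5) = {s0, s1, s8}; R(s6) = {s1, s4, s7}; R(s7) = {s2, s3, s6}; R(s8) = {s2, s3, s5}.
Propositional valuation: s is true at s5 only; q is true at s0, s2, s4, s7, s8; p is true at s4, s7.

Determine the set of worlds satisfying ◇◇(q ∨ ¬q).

s0, s1, s2, s3, s4, s5, s6, s7, s8

Recall that ◇ψ holds at a world iff ψ holds at some accessible world.
Let φ = ◇◇(q ∨ ¬q). Evaluate φ at each world:
  s0 (successors {s0, s4, s5}): φ is true.
  s1 (successors {s3, s4, s5, s6}): φ is true.
  s2 (successors {s3, s7, s8}): φ is true.
  s3 (successors {s1, s2, s3, s7, s8}): φ is true.
  s4 (successors {s0, s1, s6}): φ is true.
  s5 (successors {s0, s1, s8}): φ is true.
  s6 (successors {s1, s4, s7}): φ is true.
  s7 (successors {s2, s3, s6}): φ is true.
  s8 (successors {s2, s3, s5}): φ is true.
For instance, at s2:
  At s2: ◇◇(q ∨ ¬q) requires ◇(q ∨ ¬q) at some successor in {s3, s7, s8}.
    ◇(q ∨ ¬q) holds at s3, so ◇◇(q ∨ ¬q) is true at s2.
      At s3: ◇(q ∨ ¬q) requires q ∨ ¬q at some successor in {s1, s2, s3, s7, s8}.
        q ∨ ¬q holds at s1, so ◇(q ∨ ¬q) is true at s3.
Satisfying worlds: {s0, s1, s2, s3, s4, s5, s6, s7, s8}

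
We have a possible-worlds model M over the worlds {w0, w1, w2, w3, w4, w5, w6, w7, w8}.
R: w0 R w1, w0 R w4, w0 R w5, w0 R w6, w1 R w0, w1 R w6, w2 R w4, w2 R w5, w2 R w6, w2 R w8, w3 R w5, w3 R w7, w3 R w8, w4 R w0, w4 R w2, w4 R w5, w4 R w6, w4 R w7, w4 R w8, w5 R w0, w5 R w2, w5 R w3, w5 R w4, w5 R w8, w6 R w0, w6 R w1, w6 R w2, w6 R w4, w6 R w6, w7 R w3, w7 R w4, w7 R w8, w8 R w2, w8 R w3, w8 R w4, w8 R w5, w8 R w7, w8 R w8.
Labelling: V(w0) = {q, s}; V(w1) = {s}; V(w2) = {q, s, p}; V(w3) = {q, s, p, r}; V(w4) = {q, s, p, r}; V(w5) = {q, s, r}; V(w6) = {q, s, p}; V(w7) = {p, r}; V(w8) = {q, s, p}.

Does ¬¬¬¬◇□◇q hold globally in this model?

Yes

Let φ = ¬¬¬¬◇□◇q. Evaluate φ at each world:
  w0 (successors {w1, w4, w5, w6}): φ is true.
  w1 (successors {w0, w6}): φ is true.
  w2 (successors {w4, w5, w6, w8}): φ is true.
  w3 (successors {w5, w7, w8}): φ is true.
  w4 (successors {w0, w2, w5, w6, w7, w8}): φ is true.
  w5 (successors {w0, w2, w3, w4, w8}): φ is true.
  w6 (successors {w0, w1, w2, w4, w6}): φ is true.
  w7 (successors {w3, w4, w8}): φ is true.
  w8 (successors {w2, w3, w4, w5, w7, w8}): φ is true.
For instance, at w1:
  At w1: ¬¬¬◇□◇q is false, so ¬¬¬¬◇□◇q is true.
    At w1: ¬¬◇□◇q is true, so ¬¬¬◇□◇q is false.
      At w1: ¬◇□◇q is false, so ¬¬◇□◇q is true.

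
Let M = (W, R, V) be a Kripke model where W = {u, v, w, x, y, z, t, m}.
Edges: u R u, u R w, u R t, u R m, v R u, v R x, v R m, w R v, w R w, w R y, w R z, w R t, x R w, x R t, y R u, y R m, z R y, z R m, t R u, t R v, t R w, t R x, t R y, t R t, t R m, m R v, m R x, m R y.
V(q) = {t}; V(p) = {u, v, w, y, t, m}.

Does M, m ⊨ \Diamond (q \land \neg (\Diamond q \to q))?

No

At m: \Diamond (q \land \neg (\Diamond q \to q)) requires q \land \neg (\Diamond q \to q) at some successor in {v, x, y}.
  At v: q \land \neg (\Diamond q \to q) is false.
  At x: q \land \neg (\Diamond q \to q) is false.
  At y: q \land \neg (\Diamond q \to q) is false.
So \Diamond (q \land \neg (\Diamond q \to q)) is false at m.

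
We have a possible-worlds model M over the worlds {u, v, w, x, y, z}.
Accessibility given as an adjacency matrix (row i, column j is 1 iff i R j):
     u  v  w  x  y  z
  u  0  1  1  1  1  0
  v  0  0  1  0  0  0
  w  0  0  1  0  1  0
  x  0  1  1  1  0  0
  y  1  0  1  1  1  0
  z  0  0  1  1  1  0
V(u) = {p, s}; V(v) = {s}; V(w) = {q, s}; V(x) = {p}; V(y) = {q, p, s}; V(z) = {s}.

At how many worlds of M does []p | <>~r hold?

6

Let φ = []p | <>~r. Evaluate φ at each world:
  u (successors {v, w, x, y}): φ is true.
  v (successors {w}): φ is true.
  w (successors {w, y}): φ is true.
  x (successors {v, w, x}): φ is true.
  y (successors {u, w, x, y}): φ is true.
  z (successors {w, x, y}): φ is true.
For instance, at z:
  At z: []p is false, <>~r is true, so []p | <>~r is true.
    At z: []p requires p at every successor {w, x, y}.
      p fails at w, so []p is false at z.
    At z: <>~r requires ~r at some successor in {w, x, y}.
      ~r holds at w, so <>~r is true at z.
Satisfying worlds: {u, v, w, x, y, z}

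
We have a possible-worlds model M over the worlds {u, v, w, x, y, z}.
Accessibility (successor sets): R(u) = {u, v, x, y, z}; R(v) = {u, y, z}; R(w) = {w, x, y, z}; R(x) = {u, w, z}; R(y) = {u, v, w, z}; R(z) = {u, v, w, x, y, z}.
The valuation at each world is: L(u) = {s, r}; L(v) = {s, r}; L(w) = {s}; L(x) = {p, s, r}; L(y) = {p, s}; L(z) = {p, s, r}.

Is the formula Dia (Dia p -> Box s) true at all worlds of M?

Yes

Recall that Box ψ holds at a world iff ψ holds at every accessible world, and Dia ψ holds iff ψ holds at some accessible world.
Let φ = Dia (Dia p -> Box s). Evaluate φ at each world:
  u (successors {u, v, x, y, z}): φ is true.
  v (successors {u, y, z}): φ is true.
  w (successors {w, x, y, z}): φ is true.
  x (successors {u, w, z}): φ is true.
  y (successors {u, v, w, z}): φ is true.
  z (successors {u, v, w, x, y, z}): φ is true.
For instance, at v:
  At v: Dia (Dia p -> Box s) requires Dia p -> Box s at some successor in {u, y, z}.
    Dia p -> Box s holds at u, so Dia (Dia p -> Box s) is true at v.
      At u: Dia p is true, Box s is true, so Dia p -> Box s is true.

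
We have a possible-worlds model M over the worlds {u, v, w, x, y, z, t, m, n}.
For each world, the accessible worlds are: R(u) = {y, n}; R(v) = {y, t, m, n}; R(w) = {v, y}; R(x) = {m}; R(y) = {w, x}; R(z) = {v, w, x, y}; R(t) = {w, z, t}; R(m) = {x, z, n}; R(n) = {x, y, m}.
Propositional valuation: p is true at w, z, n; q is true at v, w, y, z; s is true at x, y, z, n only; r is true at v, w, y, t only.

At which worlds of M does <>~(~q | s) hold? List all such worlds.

Let φ = <>~(~q | s). Evaluate φ at each world:
  u (successors {y, n}): φ is false.
  v (successors {y, t, m, n}): φ is false.
  w (successors {v, y}): φ is true.
  x (successors {m}): φ is false.
  y (successors {w, x}): φ is true.
  z (successors {v, w, x, y}): φ is true.
  t (successors {w, z, t}): φ is true.
  m (successors {x, z, n}): φ is false.
  n (successors {x, y, m}): φ is false.
For instance, at v:
  At v: <>~(~q | s) requires ~(~q | s) at some successor in {y, t, m, n}.
    At y: ~(~q | s) is false.
    At t: ~(~q | s) is false.
    At m: ~(~q | s) is false.
    At n: ~(~q | s) is false.
  So <>~(~q | s) is false at v.
Satisfying worlds: {w, y, z, t}

w, y, z, t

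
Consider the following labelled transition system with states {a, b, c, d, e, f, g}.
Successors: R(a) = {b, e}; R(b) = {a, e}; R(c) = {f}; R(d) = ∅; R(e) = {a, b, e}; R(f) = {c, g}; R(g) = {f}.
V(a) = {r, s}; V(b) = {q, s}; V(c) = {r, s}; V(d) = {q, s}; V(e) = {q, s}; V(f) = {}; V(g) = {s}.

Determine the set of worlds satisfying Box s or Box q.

a, b, d, e, f

Let φ = Box s or Box q. Evaluate φ at each world:
  a (successors {b, e}): φ is true.
  b (successors {a, e}): φ is true.
  c (successors {f}): φ is false.
  d (successors ∅): φ is true.
  e (successors {a, b, e}): φ is true.
  f (successors {c, g}): φ is true.
  g (successors {f}): φ is false.
For instance, at e:
  At e: Box s is true, Box q is false, so Box s or Box q is true.
    At e: Box s requires s at every successor {a, b, e}.
      At a: s is true.
      At b: s is true.
      At e: s is true.
    So Box s is true at e.
    At e: Box q requires q at every successor {a, b, e}.
      q fails at a, so Box q is false at e.
Satisfying worlds: {a, b, d, e, f}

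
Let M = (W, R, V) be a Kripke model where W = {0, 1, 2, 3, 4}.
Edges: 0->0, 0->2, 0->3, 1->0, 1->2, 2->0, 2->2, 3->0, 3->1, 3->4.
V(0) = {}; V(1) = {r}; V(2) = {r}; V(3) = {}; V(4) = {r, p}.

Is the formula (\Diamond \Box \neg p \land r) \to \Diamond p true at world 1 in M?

No

At 1: \Diamond \Box \neg p \land r is true, \Diamond p is false, so (\Diamond \Box \neg p \land r) \to \Diamond p is false.
  At 1: \Diamond \Box \neg p is true, r is true, so \Diamond \Box \neg p \land r is true.
    At 1: \Diamond \Box \neg p requires \Box \neg p at some successor in {0, 2}.
      \Box \neg p holds at 0, so \Diamond \Box \neg p is true at 1.
  At 1: \Diamond p requires p at some successor in {0, 2}.
    At 0: p is false.
    At 2: p is false.
  So \Diamond p is false at 1.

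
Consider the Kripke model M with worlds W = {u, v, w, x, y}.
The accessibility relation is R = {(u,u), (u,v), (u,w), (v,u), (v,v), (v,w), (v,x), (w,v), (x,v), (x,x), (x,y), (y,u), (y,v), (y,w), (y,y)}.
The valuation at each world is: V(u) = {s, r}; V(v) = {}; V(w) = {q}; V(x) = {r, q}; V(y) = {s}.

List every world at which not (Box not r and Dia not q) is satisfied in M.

u, v, x, y

Let φ = not (Box not r and Dia not q). Evaluate φ at each world:
  u (successors {u, v, w}): φ is true.
  v (successors {u, v, w, x}): φ is true.
  w (successors {v}): φ is false.
  x (successors {v, x, y}): φ is true.
  y (successors {u, v, w, y}): φ is true.
For instance, at x:
  At x: Box not r and Dia not q is false, so not (Box not r and Dia not q) is true.
    At x: Box not r is false, Dia not q is true, so Box not r and Dia not q is false.
      At x: Box not r requires not r at every successor {v, x, y}.
        not r fails at x, so Box not r is false at x.
      At x: Dia not q requires not q at some successor in {v, x, y}.
        not q holds at v, so Dia not q is true at x.
Satisfying worlds: {u, v, x, y}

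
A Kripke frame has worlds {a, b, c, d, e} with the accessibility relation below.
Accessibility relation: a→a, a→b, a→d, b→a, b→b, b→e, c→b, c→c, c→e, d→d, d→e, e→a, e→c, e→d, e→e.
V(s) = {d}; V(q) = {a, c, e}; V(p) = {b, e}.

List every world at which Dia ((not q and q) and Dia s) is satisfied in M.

Recall that Dia ψ holds at a world iff ψ holds at some accessible world.
Let φ = Dia ((not q and q) and Dia s). Evaluate φ at each world:
  a (successors {a, b, d}): φ is false.
  b (successors {a, b, e}): φ is false.
  c (successors {b, c, e}): φ is false.
  d (successors {d, e}): φ is false.
  e (successors {a, c, d, e}): φ is false.
For instance, at b:
  At b: Dia ((not q and q) and Dia s) requires (not q and q) and Dia s at some successor in {a, b, e}.
    At a: (not q and q) and Dia s is false.
    At b: (not q and q) and Dia s is false.
    At e: (not q and q) and Dia s is false.
  So Dia ((not q and q) and Dia s) is false at b.
Satisfying worlds: none.

none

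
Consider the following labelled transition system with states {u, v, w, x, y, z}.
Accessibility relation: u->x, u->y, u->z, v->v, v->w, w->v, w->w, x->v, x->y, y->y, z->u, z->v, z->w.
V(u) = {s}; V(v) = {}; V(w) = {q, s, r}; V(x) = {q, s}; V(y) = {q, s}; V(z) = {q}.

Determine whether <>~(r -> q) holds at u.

No

At u: <>~(r -> q) requires ~(r -> q) at some successor in {x, y, z}.
  At x: ~(r -> q) is false.
  At y: ~(r -> q) is false.
  At z: ~(r -> q) is false.
So <>~(r -> q) is false at u.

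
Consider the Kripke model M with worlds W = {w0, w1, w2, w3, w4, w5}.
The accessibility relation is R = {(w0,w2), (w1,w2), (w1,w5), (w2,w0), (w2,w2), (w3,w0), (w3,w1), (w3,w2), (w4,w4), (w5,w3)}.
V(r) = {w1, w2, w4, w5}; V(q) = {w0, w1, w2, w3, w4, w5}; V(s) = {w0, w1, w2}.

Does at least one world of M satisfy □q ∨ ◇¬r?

Let φ = □q ∨ ◇¬r. Evaluate φ at each world:
  w0 (successors {w2}): φ is true.
  w1 (successors {w2, w5}): φ is true.
  w2 (successors {w0, w2}): φ is true.
  w3 (successors {w0, w1, w2}): φ is true.
  w4 (successors {w4}): φ is true.
  w5 (successors {w3}): φ is true.
Detail at w0 (witness):
  At w0: □q is true, ◇¬r is false, so □q ∨ ◇¬r is true.
    At w0: □q requires q at every successor {w2}.
      At w2: q is true.
    So □q is true at w0.
    At w0: ◇¬r requires ¬r at some successor in {w2}.
      At w2: ¬r is false.
    So ◇¬r is false at w0.

Yes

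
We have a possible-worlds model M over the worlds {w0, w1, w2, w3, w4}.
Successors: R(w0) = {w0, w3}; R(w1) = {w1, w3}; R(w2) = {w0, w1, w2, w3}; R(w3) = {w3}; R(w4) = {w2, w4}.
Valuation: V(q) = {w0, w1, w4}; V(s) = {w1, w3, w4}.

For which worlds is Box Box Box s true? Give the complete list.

Let φ = Box Box Box s. Evaluate φ at each world:
  w0 (successors {w0, w3}): φ is false.
  w1 (successors {w1, w3}): φ is true.
  w2 (successors {w0, w1, w2, w3}): φ is false.
  w3 (successors {w3}): φ is true.
  w4 (successors {w2, w4}): φ is false.
For instance, at w0:
  At w0: Box Box Box s requires Box Box s at every successor {w0, w3}.
    Box Box s fails at w0, so Box Box Box s is false at w0.
      At w0: Box Box s requires Box s at every successor {w0, w3}.
        Box s fails at w0, so Box Box s is false at w0.
Satisfying worlds: {w1, w3}

w1, w3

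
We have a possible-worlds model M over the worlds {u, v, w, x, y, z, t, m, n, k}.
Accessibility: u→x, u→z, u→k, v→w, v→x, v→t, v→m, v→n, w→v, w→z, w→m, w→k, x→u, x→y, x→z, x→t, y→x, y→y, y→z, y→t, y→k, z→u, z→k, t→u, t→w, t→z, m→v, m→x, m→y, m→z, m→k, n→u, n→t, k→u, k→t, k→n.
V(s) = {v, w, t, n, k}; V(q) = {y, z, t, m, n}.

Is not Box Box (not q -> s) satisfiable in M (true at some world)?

Recall that Box ψ holds at a world iff ψ holds at every accessible world, and Dia ψ holds iff ψ holds at some accessible world.
Let φ = not Box Box (not q -> s). Evaluate φ at each world:
  u (successors {x, z, k}): φ is true.
  v (successors {w, x, t, m, n}): φ is true.
  w (successors {v, z, m, k}): φ is true.
  x (successors {u, y, z, t}): φ is true.
  y (successors {x, y, z, t, k}): φ is true.
  z (successors {u, k}): φ is true.
  t (successors {u, w, z}): φ is true.
  m (successors {v, x, y, z, k}): φ is true.
  n (successors {u, t}): φ is true.
  k (successors {u, t, n}): φ is true.
Detail at u (witness):
  At u: Box Box (not q -> s) is false, so not Box Box (not q -> s) is true.
    At u: Box Box (not q -> s) requires Box (not q -> s) at every successor {x, z, k}.
      Box (not q -> s) fails at x, so Box Box (not q -> s) is false at u.

Yes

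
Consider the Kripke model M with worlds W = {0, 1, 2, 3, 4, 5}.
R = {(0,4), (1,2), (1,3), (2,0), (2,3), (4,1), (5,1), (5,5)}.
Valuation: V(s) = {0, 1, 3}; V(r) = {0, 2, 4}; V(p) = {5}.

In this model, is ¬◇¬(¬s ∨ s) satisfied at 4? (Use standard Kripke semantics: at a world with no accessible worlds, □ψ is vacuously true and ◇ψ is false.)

Yes

Recall that ◇ψ holds at a world iff ψ holds at some accessible world.
At 4: ◇¬(¬s ∨ s) is false, so ¬◇¬(¬s ∨ s) is true.
  At 4: ◇¬(¬s ∨ s) requires ¬(¬s ∨ s) at some successor in {1}.
    At 1: ¬(¬s ∨ s) is false.
  So ◇¬(¬s ∨ s) is false at 4.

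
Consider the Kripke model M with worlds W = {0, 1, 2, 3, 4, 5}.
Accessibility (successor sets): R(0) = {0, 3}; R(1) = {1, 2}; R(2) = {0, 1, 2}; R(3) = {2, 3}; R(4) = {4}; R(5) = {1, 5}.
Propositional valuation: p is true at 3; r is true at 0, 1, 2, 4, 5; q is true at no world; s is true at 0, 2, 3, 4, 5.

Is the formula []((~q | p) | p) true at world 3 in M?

Yes

At 3: []((~q | p) | p) requires (~q | p) | p at every successor {2, 3}.
  At 2: (~q | p) | p is true.
  At 3: (~q | p) | p is true.
So []((~q | p) | p) is true at 3.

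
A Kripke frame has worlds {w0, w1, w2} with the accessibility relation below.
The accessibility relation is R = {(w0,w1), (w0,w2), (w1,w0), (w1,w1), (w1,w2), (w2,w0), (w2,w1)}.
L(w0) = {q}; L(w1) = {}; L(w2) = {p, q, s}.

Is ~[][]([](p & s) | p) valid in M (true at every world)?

Yes

Let φ = ~[][]([](p & s) | p). Evaluate φ at each world:
  w0 (successors {w1, w2}): φ is true.
  w1 (successors {w0, w1, w2}): φ is true.
  w2 (successors {w0, w1}): φ is true.
For instance, at w1:
  At w1: [][]([](p & s) | p) is false, so ~[][]([](p & s) | p) is true.
    At w1: [][]([](p & s) | p) requires []([](p & s) | p) at every successor {w0, w1, w2}.
      []([](p & s) | p) fails at w0, so [][]([](p & s) | p) is false at w1.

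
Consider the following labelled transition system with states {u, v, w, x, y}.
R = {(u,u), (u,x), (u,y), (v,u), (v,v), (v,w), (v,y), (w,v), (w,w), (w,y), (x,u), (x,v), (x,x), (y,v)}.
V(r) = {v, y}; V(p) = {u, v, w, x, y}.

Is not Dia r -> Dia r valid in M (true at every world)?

Let φ = not Dia r -> Dia r. Evaluate φ at each world:
  u (successors {u, x, y}): φ is true.
  v (successors {u, v, w, y}): φ is true.
  w (successors {v, w, y}): φ is true.
  x (successors {u, v, x}): φ is true.
  y (successors {v}): φ is true.
For instance, at v:
  At v: not Dia r is false, Dia r is true, so not Dia r -> Dia r is true.
    At v: Dia r is true, so not Dia r is false.
      At v: Dia r requires r at some successor in {u, v, w, y}.
        r holds at v, so Dia r is true at v.
    At v: Dia r requires r at some successor in {u, v, w, y}.
      r holds at v, so Dia r is true at v.

Yes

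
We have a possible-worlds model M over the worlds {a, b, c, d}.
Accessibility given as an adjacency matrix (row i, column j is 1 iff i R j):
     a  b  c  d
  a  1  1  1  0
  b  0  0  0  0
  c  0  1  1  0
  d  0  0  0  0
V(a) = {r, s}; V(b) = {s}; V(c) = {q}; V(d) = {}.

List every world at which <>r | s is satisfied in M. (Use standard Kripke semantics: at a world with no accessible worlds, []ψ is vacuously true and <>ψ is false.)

a, b

Let φ = <>r | s. Evaluate φ at each world:
  a (successors {a, b, c}): φ is true.
  b (successors ∅): φ is true.
  c (successors {b, c}): φ is false.
  d (successors ∅): φ is false.
For instance, at c:
  At c: <>r is false, s is false, so <>r | s is false.
    At c: <>r requires r at some successor in {b, c}.
      At b: r is false.
      At c: r is false.
    So <>r is false at c.
Satisfying worlds: {a, b}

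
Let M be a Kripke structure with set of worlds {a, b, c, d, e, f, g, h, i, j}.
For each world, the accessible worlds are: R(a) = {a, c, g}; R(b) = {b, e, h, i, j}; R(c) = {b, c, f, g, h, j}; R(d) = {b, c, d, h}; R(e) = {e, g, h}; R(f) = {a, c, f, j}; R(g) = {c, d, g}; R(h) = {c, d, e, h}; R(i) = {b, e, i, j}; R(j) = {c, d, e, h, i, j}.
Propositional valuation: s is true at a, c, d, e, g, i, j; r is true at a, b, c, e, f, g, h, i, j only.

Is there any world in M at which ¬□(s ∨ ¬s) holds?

Let φ = ¬□(s ∨ ¬s). Evaluate φ at each world:
  a (successors {a, c, g}): φ is false.
  b (successors {b, e, h, i, j}): φ is false.
  c (successors {b, c, f, g, h, j}): φ is false.
  d (successors {b, c, d, h}): φ is false.
  e (successors {e, g, h}): φ is false.
  f (successors {a, c, f, j}): φ is false.
  g (successors {c, d, g}): φ is false.
  h (successors {c, d, e, h}): φ is false.
  i (successors {b, e, i, j}): φ is false.
  j (successors {c, d, e, h, i, j}): φ is false.
For instance, at h:
  At h: □(s ∨ ¬s) is true, so ¬□(s ∨ ¬s) is false.
    At h: □(s ∨ ¬s) requires s ∨ ¬s at every successor {c, d, e, h}.
      At c: s ∨ ¬s is true.
      At d: s ∨ ¬s is true.
      At e: s ∨ ¬s is true.
      At h: s ∨ ¬s is true.
    So □(s ∨ ¬s) is true at h.

No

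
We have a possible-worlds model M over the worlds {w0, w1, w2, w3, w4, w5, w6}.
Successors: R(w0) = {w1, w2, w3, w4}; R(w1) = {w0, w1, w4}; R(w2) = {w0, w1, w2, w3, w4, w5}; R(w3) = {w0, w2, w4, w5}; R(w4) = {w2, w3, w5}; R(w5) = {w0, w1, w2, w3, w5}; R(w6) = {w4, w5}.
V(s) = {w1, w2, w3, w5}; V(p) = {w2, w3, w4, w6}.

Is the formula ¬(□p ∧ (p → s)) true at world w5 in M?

Yes

At w5: □p ∧ (p → s) is false, so ¬(□p ∧ (p → s)) is true.
  At w5: □p is false, p → s is true, so □p ∧ (p → s) is false.
    At w5: □p requires p at every successor {w0, w1, w2, w3, w5}.
      p fails at w0, so □p is false at w5.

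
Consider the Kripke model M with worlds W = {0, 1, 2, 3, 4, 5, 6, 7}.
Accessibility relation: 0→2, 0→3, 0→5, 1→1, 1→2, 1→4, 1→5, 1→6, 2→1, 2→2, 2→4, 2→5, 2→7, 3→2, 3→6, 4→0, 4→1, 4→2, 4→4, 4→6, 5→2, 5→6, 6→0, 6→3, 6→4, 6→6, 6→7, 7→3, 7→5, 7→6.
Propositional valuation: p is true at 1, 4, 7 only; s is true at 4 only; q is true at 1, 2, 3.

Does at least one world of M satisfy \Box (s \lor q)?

No

Recall that \Box ψ holds at a world iff ψ holds at every accessible world, and \Diamond ψ holds iff ψ holds at some accessible world.
Let φ = \Box (s \lor q). Evaluate φ at each world:
  0 (successors {2, 3, 5}): φ is false.
  1 (successors {1, 2, 4, 5, 6}): φ is false.
  2 (successors {1, 2, 4, 5, 7}): φ is false.
  3 (successors {2, 6}): φ is false.
  4 (successors {0, 1, 2, 4, 6}): φ is false.
  5 (successors {2, 6}): φ is false.
  6 (successors {0, 3, 4, 6, 7}): φ is false.
  7 (successors {3, 5, 6}): φ is false.
For instance, at 5:
  At 5: \Box (s \lor q) requires s \lor q at every successor {2, 6}.
    s \lor q fails at 6, so \Box (s \lor q) is false at 5.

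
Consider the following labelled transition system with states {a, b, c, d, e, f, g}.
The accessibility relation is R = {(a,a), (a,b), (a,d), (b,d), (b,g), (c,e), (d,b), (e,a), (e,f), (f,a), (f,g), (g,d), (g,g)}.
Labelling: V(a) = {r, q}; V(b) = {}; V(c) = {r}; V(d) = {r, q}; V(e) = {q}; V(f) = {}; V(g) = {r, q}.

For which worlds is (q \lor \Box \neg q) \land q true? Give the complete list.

a, d, e, g

Recall that \Box ψ holds at a world iff ψ holds at every accessible world, and \Diamond ψ holds iff ψ holds at some accessible world.
Let φ = (q \lor \Box \neg q) \land q. Evaluate φ at each world:
  a (successors {a, b, d}): φ is true.
  b (successors {d, g}): φ is false.
  c (successors {e}): φ is false.
  d (successors {b}): φ is true.
  e (successors {a, f}): φ is true.
  f (successors {a, g}): φ is false.
  g (successors {d, g}): φ is true.
For instance, at c:
  At c: q \lor \Box \neg q is false, q is false, so (q \lor \Box \neg q) \land q is false.
    At c: q is false, \Box \neg q is false, so q \lor \Box \neg q is false.
      At c: \Box \neg q requires \neg q at every successor {e}.
        \neg q fails at e, so \Box \neg q is false at c.
Satisfying worlds: {a, d, e, g}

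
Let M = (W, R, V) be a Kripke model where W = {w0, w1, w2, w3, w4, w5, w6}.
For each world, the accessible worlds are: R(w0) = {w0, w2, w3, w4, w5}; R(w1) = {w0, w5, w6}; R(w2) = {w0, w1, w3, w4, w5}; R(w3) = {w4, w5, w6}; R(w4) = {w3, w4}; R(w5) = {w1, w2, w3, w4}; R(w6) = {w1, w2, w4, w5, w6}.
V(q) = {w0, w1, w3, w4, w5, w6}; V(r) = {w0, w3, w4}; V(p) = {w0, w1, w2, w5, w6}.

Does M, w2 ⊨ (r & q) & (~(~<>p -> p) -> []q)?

No

Recall that []ψ holds at a world iff ψ holds at every accessible world, and <>ψ holds iff ψ holds at some accessible world.
At w2: r & q is false, ~(~<>p -> p) -> []q is true, so (r & q) & (~(~<>p -> p) -> []q) is false.
  At w2: ~(~<>p -> p) is false, []q is true, so ~(~<>p -> p) -> []q is true.
    At w2: ~<>p -> p is true, so ~(~<>p -> p) is false.
      At w2: ~<>p is false, p is true, so ~<>p -> p is true.
    At w2: []q requires q at every successor {w0, w1, w3, w4, w5}.
      At w0: q is true.
      At w1: q is true.
      At w3: q is true.
      At w4: q is true.
      At w5: q is true.
    So []q is true at w2.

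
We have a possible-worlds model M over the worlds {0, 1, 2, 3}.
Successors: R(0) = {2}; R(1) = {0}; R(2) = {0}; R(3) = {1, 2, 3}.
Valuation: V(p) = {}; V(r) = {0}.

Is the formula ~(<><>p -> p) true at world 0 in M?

No

Recall that <>ψ holds at a world iff ψ holds at some accessible world.
At 0: <><>p -> p is true, so ~(<><>p -> p) is false.
  At 0: <><>p is false, p is false, so <><>p -> p is true.
    At 0: <><>p requires <>p at some successor in {2}.
      At 2: <>p is false.
    So <><>p is false at 0.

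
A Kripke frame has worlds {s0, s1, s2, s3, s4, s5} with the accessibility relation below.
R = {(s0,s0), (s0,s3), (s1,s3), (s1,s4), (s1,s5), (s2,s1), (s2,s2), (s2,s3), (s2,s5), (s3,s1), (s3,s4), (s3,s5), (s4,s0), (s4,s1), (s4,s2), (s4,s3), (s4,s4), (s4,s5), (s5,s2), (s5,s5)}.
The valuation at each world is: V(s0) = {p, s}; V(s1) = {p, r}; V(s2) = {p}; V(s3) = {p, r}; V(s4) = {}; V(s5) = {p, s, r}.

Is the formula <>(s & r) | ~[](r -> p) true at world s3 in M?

At s3: <>(s & r) is true, ~[](r -> p) is false, so <>(s & r) | ~[](r -> p) is true.
  At s3: <>(s & r) requires s & r at some successor in {s1, s4, s5}.
    s & r holds at s5, so <>(s & r) is true at s3.
  At s3: [](r -> p) is true, so ~[](r -> p) is false.
    At s3: [](r -> p) requires r -> p at every successor {s1, s4, s5}.
      At s1: r -> p is true.
      At s4: r -> p is true.
      At s5: r -> p is true.
    So [](r -> p) is true at s3.

Yes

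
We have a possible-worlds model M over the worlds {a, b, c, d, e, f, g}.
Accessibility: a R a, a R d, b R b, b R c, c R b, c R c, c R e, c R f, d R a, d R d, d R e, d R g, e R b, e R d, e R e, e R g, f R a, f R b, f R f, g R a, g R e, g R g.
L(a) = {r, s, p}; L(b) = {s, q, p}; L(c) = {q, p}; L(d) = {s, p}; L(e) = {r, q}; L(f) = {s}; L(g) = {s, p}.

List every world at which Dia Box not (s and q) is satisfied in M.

a, d, e, f, g

Let φ = Dia Box not (s and q). Evaluate φ at each world:
  a (successors {a, d}): φ is true.
  b (successors {b, c}): φ is false.
  c (successors {b, c, e, f}): φ is false.
  d (successors {a, d, e, g}): φ is true.
  e (successors {b, d, e, g}): φ is true.
  f (successors {a, b, f}): φ is true.
  g (successors {a, e, g}): φ is true.
For instance, at d:
  At d: Dia Box not (s and q) requires Box not (s and q) at some successor in {a, d, e, g}.
    Box not (s and q) holds at a, so Dia Box not (s and q) is true at d.
      At a: Box not (s and q) requires not (s and q) at every successor {a, d}.
        At a: not (s and q) is true.
        At d: not (s and q) is true.
      So Box not (s and q) is true at a.
Satisfying worlds: {a, d, e, f, g}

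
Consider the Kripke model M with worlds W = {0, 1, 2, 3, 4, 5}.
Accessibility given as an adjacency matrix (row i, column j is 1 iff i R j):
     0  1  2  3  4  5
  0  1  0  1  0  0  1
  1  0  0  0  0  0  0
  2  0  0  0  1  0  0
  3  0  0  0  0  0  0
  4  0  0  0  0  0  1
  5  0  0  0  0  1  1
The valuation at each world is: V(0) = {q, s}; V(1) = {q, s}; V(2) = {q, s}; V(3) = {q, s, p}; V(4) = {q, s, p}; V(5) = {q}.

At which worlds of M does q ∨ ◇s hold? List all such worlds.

0, 1, 2, 3, 4, 5

Let φ = q ∨ ◇s. Evaluate φ at each world:
  0 (successors {0, 2, 5}): φ is true.
  1 (successors ∅): φ is true.
  2 (successors {3}): φ is true.
  3 (successors ∅): φ is true.
  4 (successors {5}): φ is true.
  5 (successors {4, 5}): φ is true.
For instance, at 2:
  At 2: q is true, ◇s is true, so q ∨ ◇s is true.
    At 2: ◇s requires s at some successor in {3}.
      s holds at 3, so ◇s is true at 2.
Satisfying worlds: {0, 1, 2, 3, 4, 5}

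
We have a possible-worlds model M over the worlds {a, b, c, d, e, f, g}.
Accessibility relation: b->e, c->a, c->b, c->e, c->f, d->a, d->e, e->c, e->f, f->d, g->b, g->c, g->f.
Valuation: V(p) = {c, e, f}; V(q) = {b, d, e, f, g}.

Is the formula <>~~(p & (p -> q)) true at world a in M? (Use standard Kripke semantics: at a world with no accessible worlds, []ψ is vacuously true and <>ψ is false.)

No

At a: no accessible worlds, so <>~~(p & (p -> q)) is false.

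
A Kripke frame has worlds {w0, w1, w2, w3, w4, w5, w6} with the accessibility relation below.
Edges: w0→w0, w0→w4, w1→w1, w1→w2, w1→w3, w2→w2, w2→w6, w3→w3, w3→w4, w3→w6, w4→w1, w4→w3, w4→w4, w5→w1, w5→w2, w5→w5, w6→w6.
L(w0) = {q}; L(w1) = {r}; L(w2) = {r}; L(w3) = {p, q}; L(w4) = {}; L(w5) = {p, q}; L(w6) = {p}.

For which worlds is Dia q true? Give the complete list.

Let φ = Dia q. Evaluate φ at each world:
  w0 (successors {w0, w4}): φ is true.
  w1 (successors {w1, w2, w3}): φ is true.
  w2 (successors {w2, w6}): φ is false.
  w3 (successors {w3, w4, w6}): φ is true.
  w4 (successors {w1, w3, w4}): φ is true.
  w5 (successors {w1, w2, w5}): φ is true.
  w6 (successors {w6}): φ is false.
For instance, at w2:
  At w2: Dia q requires q at some successor in {w2, w6}.
    At w2: q is false.
    At w6: q is false.
  So Dia q is false at w2.
Satisfying worlds: {w0, w1, w3, w4, w5}

w0, w1, w3, w4, w5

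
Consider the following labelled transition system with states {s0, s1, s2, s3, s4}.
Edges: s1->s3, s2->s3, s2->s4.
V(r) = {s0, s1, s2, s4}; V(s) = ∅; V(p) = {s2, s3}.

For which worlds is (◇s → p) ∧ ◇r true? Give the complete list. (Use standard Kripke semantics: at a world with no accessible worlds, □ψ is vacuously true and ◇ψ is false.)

s2

Let φ = (◇s → p) ∧ ◇r. Evaluate φ at each world:
  s0 (successors ∅): φ is false.
  s1 (successors {s3}): φ is false.
  s2 (successors {s3, s4}): φ is true.
  s3 (successors ∅): φ is false.
  s4 (successors ∅): φ is false.
For instance, at s1:
  At s1: ◇s → p is true, ◇r is false, so (◇s → p) ∧ ◇r is false.
    At s1: ◇s is false, p is false, so ◇s → p is true.
      At s1: ◇s requires s at some successor in {s3}.
        At s3: s is false.
      So ◇s is false at s1.
    At s1: ◇r requires r at some successor in {s3}.
      At s3: r is false.
    So ◇r is false at s1.
Satisfying worlds: {s2}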